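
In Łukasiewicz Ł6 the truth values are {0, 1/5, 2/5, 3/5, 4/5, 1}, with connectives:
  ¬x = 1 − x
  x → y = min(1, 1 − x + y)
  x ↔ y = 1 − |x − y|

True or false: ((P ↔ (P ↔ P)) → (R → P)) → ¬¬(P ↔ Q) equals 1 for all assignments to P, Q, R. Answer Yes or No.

Counterexample: take P = 0, Q = 1/5, R = 0.
P ↔ P = 0 ↔ 0 = 1
P ↔ (P ↔ P) = 0 ↔ 1 = 0
R → P = 0 → 0 = 1
(P ↔ (P ↔ P)) → (R → P) = 0 → 1 = 1
P ↔ Q = 0 ↔ 1/5 = 4/5
¬(P ↔ Q) = ¬4/5 = 1/5
¬¬(P ↔ Q) = ¬1/5 = 4/5
((P ↔ (P ↔ P)) → (R → P)) → ¬¬(P ↔ Q) = 1 → 4/5 = 4/5
This gives 4/5 ≠ 1.

No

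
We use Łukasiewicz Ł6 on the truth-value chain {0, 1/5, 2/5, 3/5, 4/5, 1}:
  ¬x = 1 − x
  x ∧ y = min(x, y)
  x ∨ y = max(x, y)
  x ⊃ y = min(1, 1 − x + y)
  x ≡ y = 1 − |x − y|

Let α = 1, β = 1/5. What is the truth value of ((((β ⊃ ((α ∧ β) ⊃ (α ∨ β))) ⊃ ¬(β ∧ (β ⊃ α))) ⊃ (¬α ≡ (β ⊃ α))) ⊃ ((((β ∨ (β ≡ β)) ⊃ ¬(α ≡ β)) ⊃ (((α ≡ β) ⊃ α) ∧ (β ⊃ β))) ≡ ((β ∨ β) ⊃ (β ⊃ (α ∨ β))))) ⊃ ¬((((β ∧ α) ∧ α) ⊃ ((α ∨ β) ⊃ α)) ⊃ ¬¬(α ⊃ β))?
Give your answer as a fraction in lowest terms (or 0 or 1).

4/5

α ∧ β = 1 ∧ 1/5 = 1/5
α ∨ β = 1 ∨ 1/5 = 1
(α ∧ β) ⊃ (α ∨ β) = 1/5 ⊃ 1 = 1
β ⊃ ((α ∧ β) ⊃ (α ∨ β)) = 1/5 ⊃ 1 = 1
β ⊃ α = 1/5 ⊃ 1 = 1
β ∧ (β ⊃ α) = 1/5 ∧ 1 = 1/5
¬(β ∧ (β ⊃ α)) = ¬1/5 = 4/5
(β ⊃ ((α ∧ β) ⊃ (α ∨ β))) ⊃ ¬(β ∧ (β ⊃ α)) = 1 ⊃ 4/5 = 4/5
¬α = ¬1 = 0
β ⊃ α = 1/5 ⊃ 1 = 1
¬α ≡ (β ⊃ α) = 0 ≡ 1 = 0
((β ⊃ ((α ∧ β) ⊃ (α ∨ β))) ⊃ ¬(β ∧ (β ⊃ α))) ⊃ (¬α ≡ (β ⊃ α)) = 4/5 ⊃ 0 = 1/5
β ≡ β = 1/5 ≡ 1/5 = 1
β ∨ (β ≡ β) = 1/5 ∨ 1 = 1
α ≡ β = 1 ≡ 1/5 = 1/5
¬(α ≡ β) = ¬1/5 = 4/5
(β ∨ (β ≡ β)) ⊃ ¬(α ≡ β) = 1 ⊃ 4/5 = 4/5
α ≡ β = 1 ≡ 1/5 = 1/5
(α ≡ β) ⊃ α = 1/5 ⊃ 1 = 1
β ⊃ β = 1/5 ⊃ 1/5 = 1
((α ≡ β) ⊃ α) ∧ (β ⊃ β) = 1 ∧ 1 = 1
((β ∨ (β ≡ β)) ⊃ ¬(α ≡ β)) ⊃ (((α ≡ β) ⊃ α) ∧ (β ⊃ β)) = 4/5 ⊃ 1 = 1
β ∨ β = 1/5 ∨ 1/5 = 1/5
α ∨ β = 1 ∨ 1/5 = 1
β ⊃ (α ∨ β) = 1/5 ⊃ 1 = 1
(β ∨ β) ⊃ (β ⊃ (α ∨ β)) = 1/5 ⊃ 1 = 1
(((β ∨ (β ≡ β)) ⊃ ¬(α ≡ β)) ⊃ (((α ≡ β) ⊃ α) ∧ (β ⊃ β))) ≡ ((β ∨ β) ⊃ (β ⊃ (α ∨ β))) = 1 ≡ 1 = 1
(((β ⊃ ((α ∧ β) ⊃ (α ∨ β))) ⊃ ¬(β ∧ (β ⊃ α))) ⊃ (¬α ≡ (β ⊃ α))) ⊃ ((((β ∨ (β ≡ β)) ⊃ ¬(α ≡ β)) ⊃ (((α ≡ β) ⊃ α) ∧ (β ⊃ β))) ≡ ((β ∨ β) ⊃ (β ⊃ (α ∨ β)))) = 1/5 ⊃ 1 = 1
β ∧ α = 1/5 ∧ 1 = 1/5
(β ∧ α) ∧ α = 1/5 ∧ 1 = 1/5
α ∨ β = 1 ∨ 1/5 = 1
(α ∨ β) ⊃ α = 1 ⊃ 1 = 1
((β ∧ α) ∧ α) ⊃ ((α ∨ β) ⊃ α) = 1/5 ⊃ 1 = 1
α ⊃ β = 1 ⊃ 1/5 = 1/5
¬(α ⊃ β) = ¬1/5 = 4/5
¬¬(α ⊃ β) = ¬4/5 = 1/5
(((β ∧ α) ∧ α) ⊃ ((α ∨ β) ⊃ α)) ⊃ ¬¬(α ⊃ β) = 1 ⊃ 1/5 = 1/5
¬((((β ∧ α) ∧ α) ⊃ ((α ∨ β) ⊃ α)) ⊃ ¬¬(α ⊃ β)) = ¬1/5 = 4/5
((((β ⊃ ((α ∧ β) ⊃ (α ∨ β))) ⊃ ¬(β ∧ (β ⊃ α))) ⊃ (¬α ≡ (β ⊃ α))) ⊃ ((((β ∨ (β ≡ β)) ⊃ ¬(α ≡ β)) ⊃ (((α ≡ β) ⊃ α) ∧ (β ⊃ β))) ≡ ((β ∨ β) ⊃ (β ⊃ (α ∨ β))))) ⊃ ¬((((β ∧ α) ∧ α) ⊃ ((α ∨ β) ⊃ α)) ⊃ ¬¬(α ⊃ β)) = 1 ⊃ 4/5 = 4/5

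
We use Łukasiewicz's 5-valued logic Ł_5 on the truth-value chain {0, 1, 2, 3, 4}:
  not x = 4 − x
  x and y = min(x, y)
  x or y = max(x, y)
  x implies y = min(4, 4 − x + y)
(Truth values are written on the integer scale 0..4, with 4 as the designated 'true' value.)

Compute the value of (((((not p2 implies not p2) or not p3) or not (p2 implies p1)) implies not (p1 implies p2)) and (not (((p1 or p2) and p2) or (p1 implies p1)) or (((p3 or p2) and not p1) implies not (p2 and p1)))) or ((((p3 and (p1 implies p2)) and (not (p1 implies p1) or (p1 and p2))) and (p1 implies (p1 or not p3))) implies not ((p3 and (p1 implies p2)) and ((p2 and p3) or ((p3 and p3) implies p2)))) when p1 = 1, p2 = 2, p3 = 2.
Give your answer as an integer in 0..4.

4

not p2 = not 2 = 2
not p2 = not 2 = 2
not p2 implies not p2 = 2 implies 2 = 4
not p3 = not 2 = 2
(not p2 implies not p2) or not p3 = 4 or 2 = 4
p2 implies p1 = 2 implies 1 = 3
not (p2 implies p1) = not 3 = 1
((not p2 implies not p2) or not p3) or not (p2 implies p1) = 4 or 1 = 4
p1 implies p2 = 1 implies 2 = 4
not (p1 implies p2) = not 4 = 0
(((not p2 implies not p2) or not p3) or not (p2 implies p1)) implies not (p1 implies p2) = 4 implies 0 = 0
p1 or p2 = 1 or 2 = 2
(p1 or p2) and p2 = 2 and 2 = 2
p1 implies p1 = 1 implies 1 = 4
((p1 or p2) and p2) or (p1 implies p1) = 2 or 4 = 4
not (((p1 or p2) and p2) or (p1 implies p1)) = not 4 = 0
p3 or p2 = 2 or 2 = 2
not p1 = not 1 = 3
(p3 or p2) and not p1 = 2 and 3 = 2
p2 and p1 = 2 and 1 = 1
not (p2 and p1) = not 1 = 3
((p3 or p2) and not p1) implies not (p2 and p1) = 2 implies 3 = 4
not (((p1 or p2) and p2) or (p1 implies p1)) or (((p3 or p2) and not p1) implies not (p2 and p1)) = 0 or 4 = 4
((((not p2 implies not p2) or not p3) or not (p2 implies p1)) implies not (p1 implies p2)) and (not (((p1 or p2) and p2) or (p1 implies p1)) or (((p3 or p2) and not p1) implies not (p2 and p1))) = 0 and 4 = 0
p1 implies p2 = 1 implies 2 = 4
p3 and (p1 implies p2) = 2 and 4 = 2
p1 implies p1 = 1 implies 1 = 4
not (p1 implies p1) = not 4 = 0
p1 and p2 = 1 and 2 = 1
not (p1 implies p1) or (p1 and p2) = 0 or 1 = 1
(p3 and (p1 implies p2)) and (not (p1 implies p1) or (p1 and p2)) = 2 and 1 = 1
not p3 = not 2 = 2
p1 or not p3 = 1 or 2 = 2
p1 implies (p1 or not p3) = 1 implies 2 = 4
((p3 and (p1 implies p2)) and (not (p1 implies p1) or (p1 and p2))) and (p1 implies (p1 or not p3)) = 1 and 4 = 1
p1 implies p2 = 1 implies 2 = 4
p3 and (p1 implies p2) = 2 and 4 = 2
p2 and p3 = 2 and 2 = 2
p3 and p3 = 2 and 2 = 2
(p3 and p3) implies p2 = 2 implies 2 = 4
(p2 and p3) or ((p3 and p3) implies p2) = 2 or 4 = 4
(p3 and (p1 implies p2)) and ((p2 and p3) or ((p3 and p3) implies p2)) = 2 and 4 = 2
not ((p3 and (p1 implies p2)) and ((p2 and p3) or ((p3 and p3) implies p2))) = not 2 = 2
(((p3 and (p1 implies p2)) and (not (p1 implies p1) or (p1 and p2))) and (p1 implies (p1 or not p3))) implies not ((p3 and (p1 implies p2)) and ((p2 and p3) or ((p3 and p3) implies p2))) = 1 implies 2 = 4
(((((not p2 implies not p2) or not p3) or not (p2 implies p1)) implies not (p1 implies p2)) and (not (((p1 or p2) and p2) or (p1 implies p1)) or (((p3 or p2) and not p1) implies not (p2 and p1)))) or ((((p3 and (p1 implies p2)) and (not (p1 implies p1) or (p1 and p2))) and (p1 implies (p1 or not p3))) implies not ((p3 and (p1 implies p2)) and ((p2 and p3) or ((p3 and p3) implies p2)))) = 0 or 4 = 4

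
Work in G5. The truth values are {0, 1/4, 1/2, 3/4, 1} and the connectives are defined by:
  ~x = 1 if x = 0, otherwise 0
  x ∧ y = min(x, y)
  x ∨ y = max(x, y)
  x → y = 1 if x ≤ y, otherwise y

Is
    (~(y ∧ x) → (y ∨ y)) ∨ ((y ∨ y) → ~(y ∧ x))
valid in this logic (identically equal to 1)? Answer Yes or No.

At x = 1/4, y = 0, for instance:
y ∧ x = 0 ∧ 1/4 = 0
~(y ∧ x) = ~0 = 1
y ∨ y = 0 ∨ 0 = 0
~(y ∧ x) → (y ∨ y) = 1 → 0 = 0
(y ∨ y) → ~(y ∧ x) = 0 → 1 = 1
(~(y ∧ x) → (y ∨ y)) ∨ ((y ∨ y) → ~(y ∧ x)) = 0 ∨ 1 = 1
and checking the remaining 24 assignments likewise gives ≥ 1 in every case.

Yes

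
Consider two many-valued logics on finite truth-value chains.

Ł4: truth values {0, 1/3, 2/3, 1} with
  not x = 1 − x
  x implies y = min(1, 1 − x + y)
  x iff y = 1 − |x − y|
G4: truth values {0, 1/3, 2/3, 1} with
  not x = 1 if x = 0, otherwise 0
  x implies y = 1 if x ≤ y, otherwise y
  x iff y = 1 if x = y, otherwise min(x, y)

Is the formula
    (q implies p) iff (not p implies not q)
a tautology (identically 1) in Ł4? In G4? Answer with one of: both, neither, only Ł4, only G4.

In Ł4: every assignment gives 1 — tautology.
In G4: at p = 1/3, q = 2/3 the value is 1/3 — not a tautology.

only Ł4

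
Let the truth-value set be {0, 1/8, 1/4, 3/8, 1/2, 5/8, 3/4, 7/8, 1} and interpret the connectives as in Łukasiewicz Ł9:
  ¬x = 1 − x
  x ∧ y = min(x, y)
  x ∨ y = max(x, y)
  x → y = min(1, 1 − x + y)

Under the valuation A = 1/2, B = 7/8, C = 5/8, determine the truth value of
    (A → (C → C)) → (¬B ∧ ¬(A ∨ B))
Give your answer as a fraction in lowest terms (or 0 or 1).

1/8

C → C = 5/8 → 5/8 = 1
A → (C → C) = 1/2 → 1 = 1
¬B = ¬7/8 = 1/8
A ∨ B = 1/2 ∨ 7/8 = 7/8
¬(A ∨ B) = ¬7/8 = 1/8
¬B ∧ ¬(A ∨ B) = 1/8 ∧ 1/8 = 1/8
(A → (C → C)) → (¬B ∧ ¬(A ∨ B)) = 1 → 1/8 = 1/8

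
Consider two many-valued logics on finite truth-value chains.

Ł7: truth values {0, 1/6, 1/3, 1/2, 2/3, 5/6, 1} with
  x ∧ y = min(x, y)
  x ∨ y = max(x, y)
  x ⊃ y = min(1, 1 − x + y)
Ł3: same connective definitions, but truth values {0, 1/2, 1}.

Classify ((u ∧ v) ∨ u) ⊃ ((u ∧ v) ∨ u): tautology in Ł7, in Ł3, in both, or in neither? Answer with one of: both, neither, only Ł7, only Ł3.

both

In Ł7: every assignment gives 1 — tautology.
In Ł3: every assignment gives 1 — tautology.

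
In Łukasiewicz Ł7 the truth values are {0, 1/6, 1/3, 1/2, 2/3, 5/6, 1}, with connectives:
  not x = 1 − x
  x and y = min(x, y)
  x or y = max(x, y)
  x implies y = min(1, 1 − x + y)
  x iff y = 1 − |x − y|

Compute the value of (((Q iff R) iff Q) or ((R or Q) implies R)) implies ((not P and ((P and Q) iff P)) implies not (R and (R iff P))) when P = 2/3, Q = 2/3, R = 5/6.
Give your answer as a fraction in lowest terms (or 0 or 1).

Q iff R = 2/3 iff 5/6 = 5/6
(Q iff R) iff Q = 5/6 iff 2/3 = 5/6
R or Q = 5/6 or 2/3 = 5/6
(R or Q) implies R = 5/6 implies 5/6 = 1
((Q iff R) iff Q) or ((R or Q) implies R) = 5/6 or 1 = 1
not P = not 2/3 = 1/3
P and Q = 2/3 and 2/3 = 2/3
(P and Q) iff P = 2/3 iff 2/3 = 1
not P and ((P and Q) iff P) = 1/3 and 1 = 1/3
R iff P = 5/6 iff 2/3 = 5/6
R and (R iff P) = 5/6 and 5/6 = 5/6
not (R and (R iff P)) = not 5/6 = 1/6
(not P and ((P and Q) iff P)) implies not (R and (R iff P)) = 1/3 implies 1/6 = 5/6
(((Q iff R) iff Q) or ((R or Q) implies R)) implies ((not P and ((P and Q) iff P)) implies not (R and (R iff P))) = 1 implies 5/6 = 5/6

5/6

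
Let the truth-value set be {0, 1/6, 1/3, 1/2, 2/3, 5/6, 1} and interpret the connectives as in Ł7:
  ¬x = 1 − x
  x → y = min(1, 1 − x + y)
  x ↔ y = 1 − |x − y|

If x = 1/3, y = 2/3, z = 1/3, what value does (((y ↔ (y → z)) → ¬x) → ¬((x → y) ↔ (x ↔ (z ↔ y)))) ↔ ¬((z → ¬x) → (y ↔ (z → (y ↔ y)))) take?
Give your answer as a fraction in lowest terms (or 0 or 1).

2/3

y → z = 2/3 → 1/3 = 2/3
y ↔ (y → z) = 2/3 ↔ 2/3 = 1
¬x = ¬1/3 = 2/3
(y ↔ (y → z)) → ¬x = 1 → 2/3 = 2/3
x → y = 1/3 → 2/3 = 1
z ↔ y = 1/3 ↔ 2/3 = 2/3
x ↔ (z ↔ y) = 1/3 ↔ 2/3 = 2/3
(x → y) ↔ (x ↔ (z ↔ y)) = 1 ↔ 2/3 = 2/3
¬((x → y) ↔ (x ↔ (z ↔ y))) = ¬2/3 = 1/3
((y ↔ (y → z)) → ¬x) → ¬((x → y) ↔ (x ↔ (z ↔ y))) = 2/3 → 1/3 = 2/3
¬x = ¬1/3 = 2/3
z → ¬x = 1/3 → 2/3 = 1
y ↔ y = 2/3 ↔ 2/3 = 1
z → (y ↔ y) = 1/3 → 1 = 1
y ↔ (z → (y ↔ y)) = 2/3 ↔ 1 = 2/3
(z → ¬x) → (y ↔ (z → (y ↔ y))) = 1 → 2/3 = 2/3
¬((z → ¬x) → (y ↔ (z → (y ↔ y)))) = ¬2/3 = 1/3
(((y ↔ (y → z)) → ¬x) → ¬((x → y) ↔ (x ↔ (z ↔ y)))) ↔ ¬((z → ¬x) → (y ↔ (z → (y ↔ y)))) = 2/3 ↔ 1/3 = 2/3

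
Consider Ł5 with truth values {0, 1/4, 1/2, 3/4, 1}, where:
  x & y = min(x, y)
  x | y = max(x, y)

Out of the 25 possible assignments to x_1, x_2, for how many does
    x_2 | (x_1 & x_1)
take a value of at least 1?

value 1: 9 assignments (counts)
value 3/4: 7 assignments
value 1/2: 5 assignments
value 1/4: 3 assignments
value 0: 1 assignment
So 9 of the 25 assignments meet the threshold.

9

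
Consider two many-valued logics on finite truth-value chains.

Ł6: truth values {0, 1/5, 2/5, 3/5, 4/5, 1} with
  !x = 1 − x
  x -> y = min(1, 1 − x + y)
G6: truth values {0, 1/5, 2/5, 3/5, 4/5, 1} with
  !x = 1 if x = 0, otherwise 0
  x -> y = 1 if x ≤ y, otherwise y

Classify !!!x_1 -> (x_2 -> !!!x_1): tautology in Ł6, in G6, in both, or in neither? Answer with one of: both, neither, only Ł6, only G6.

both

In Ł6: every assignment gives 1 — tautology.
In G6: every assignment gives 1 — tautology.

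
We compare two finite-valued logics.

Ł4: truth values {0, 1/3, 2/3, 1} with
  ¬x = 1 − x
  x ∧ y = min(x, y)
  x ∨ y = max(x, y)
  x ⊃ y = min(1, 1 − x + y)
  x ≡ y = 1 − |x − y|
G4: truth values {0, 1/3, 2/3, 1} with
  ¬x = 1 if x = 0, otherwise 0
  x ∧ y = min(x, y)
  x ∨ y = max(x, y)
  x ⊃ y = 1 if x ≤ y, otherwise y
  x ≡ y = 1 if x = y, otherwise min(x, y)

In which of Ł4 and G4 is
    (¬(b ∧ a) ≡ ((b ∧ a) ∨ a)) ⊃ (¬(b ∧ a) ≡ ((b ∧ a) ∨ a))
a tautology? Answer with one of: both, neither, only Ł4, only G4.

both

In Ł4: every assignment gives 1 — tautology.
In G4: every assignment gives 1 — tautology.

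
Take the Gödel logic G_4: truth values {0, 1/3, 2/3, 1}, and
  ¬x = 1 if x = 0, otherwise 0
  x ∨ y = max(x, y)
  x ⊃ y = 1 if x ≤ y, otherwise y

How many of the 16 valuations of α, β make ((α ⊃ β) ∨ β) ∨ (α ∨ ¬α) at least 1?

α = 0, β = 0 ↦ 1  ≥
α = 0, β = 1/3 ↦ 1  ≥
α = 0, β = 2/3 ↦ 1  ≥
α = 0, β = 1 ↦ 1  ≥
α = 1/3, β = 0 ↦ 1/3  <
α = 1/3, β = 1/3 ↦ 1  ≥
α = 1/3, β = 2/3 ↦ 1  ≥
α = 1/3, β = 1 ↦ 1  ≥
α = 2/3, β = 0 ↦ 2/3  <
α = 2/3, β = 1/3 ↦ 2/3  <
α = 2/3, β = 2/3 ↦ 1  ≥
α = 2/3, β = 1 ↦ 1  ≥
α = 1, β = 0 ↦ 1  ≥
α = 1, β = 1/3 ↦ 1  ≥
α = 1, β = 2/3 ↦ 1  ≥
α = 1, β = 1 ↦ 1  ≥
So 13 of the 16 assignments meet the threshold.

13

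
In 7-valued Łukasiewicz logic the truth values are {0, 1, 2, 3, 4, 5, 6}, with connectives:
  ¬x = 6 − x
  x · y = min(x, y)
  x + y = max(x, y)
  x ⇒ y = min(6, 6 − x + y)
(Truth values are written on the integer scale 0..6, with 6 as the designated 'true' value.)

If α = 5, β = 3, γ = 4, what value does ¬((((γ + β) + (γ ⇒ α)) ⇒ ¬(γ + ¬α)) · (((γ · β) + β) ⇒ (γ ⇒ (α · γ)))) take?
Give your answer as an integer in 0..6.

4

γ + β = 4 + 3 = 4
γ ⇒ α = 4 ⇒ 5 = 6
(γ + β) + (γ ⇒ α) = 4 + 6 = 6
¬α = ¬5 = 1
γ + ¬α = 4 + 1 = 4
¬(γ + ¬α) = ¬4 = 2
((γ + β) + (γ ⇒ α)) ⇒ ¬(γ + ¬α) = 6 ⇒ 2 = 2
γ · β = 4 · 3 = 3
(γ · β) + β = 3 + 3 = 3
α · γ = 5 · 4 = 4
γ ⇒ (α · γ) = 4 ⇒ 4 = 6
((γ · β) + β) ⇒ (γ ⇒ (α · γ)) = 3 ⇒ 6 = 6
(((γ + β) + (γ ⇒ α)) ⇒ ¬(γ + ¬α)) · (((γ · β) + β) ⇒ (γ ⇒ (α · γ))) = 2 · 6 = 2
¬((((γ + β) + (γ ⇒ α)) ⇒ ¬(γ + ¬α)) · (((γ · β) + β) ⇒ (γ ⇒ (α · γ)))) = ¬2 = 4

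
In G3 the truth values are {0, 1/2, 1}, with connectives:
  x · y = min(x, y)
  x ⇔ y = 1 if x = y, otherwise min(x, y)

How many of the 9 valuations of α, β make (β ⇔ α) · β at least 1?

1

α = 0, β = 0 ↦ 0  <
α = 0, β = 1/2 ↦ 0  <
α = 0, β = 1 ↦ 0  <
α = 1/2, β = 0 ↦ 0  <
α = 1/2, β = 1/2 ↦ 1/2  <
α = 1/2, β = 1 ↦ 1/2  <
α = 1, β = 0 ↦ 0  <
α = 1, β = 1/2 ↦ 1/2  <
α = 1, β = 1 ↦ 1  ≥
So 1 of the 9 assignments meets the threshold.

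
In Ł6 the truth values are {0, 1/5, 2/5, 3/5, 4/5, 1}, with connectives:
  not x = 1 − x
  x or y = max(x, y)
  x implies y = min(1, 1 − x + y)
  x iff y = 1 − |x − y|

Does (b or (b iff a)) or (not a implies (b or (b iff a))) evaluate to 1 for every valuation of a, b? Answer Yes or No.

No

Counterexample: take a = 0, b = 1/5.
b iff a = 1/5 iff 0 = 4/5
b or (b iff a) = 1/5 or 4/5 = 4/5
not a = not 0 = 1
not a implies (b or (b iff a)) = 1 implies 4/5 = 4/5
(b or (b iff a)) or (not a implies (b or (b iff a))) = 4/5 or 4/5 = 4/5
This gives 4/5 ≠ 1.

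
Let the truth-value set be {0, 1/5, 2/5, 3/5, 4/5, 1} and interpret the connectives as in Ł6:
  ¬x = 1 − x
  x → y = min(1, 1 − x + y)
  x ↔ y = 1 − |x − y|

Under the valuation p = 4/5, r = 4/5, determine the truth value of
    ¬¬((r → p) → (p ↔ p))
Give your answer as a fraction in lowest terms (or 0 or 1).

r → p = 4/5 → 4/5 = 1
p ↔ p = 4/5 ↔ 4/5 = 1
(r → p) → (p ↔ p) = 1 → 1 = 1
¬((r → p) → (p ↔ p)) = ¬1 = 0
¬¬((r → p) → (p ↔ p)) = ¬0 = 1

1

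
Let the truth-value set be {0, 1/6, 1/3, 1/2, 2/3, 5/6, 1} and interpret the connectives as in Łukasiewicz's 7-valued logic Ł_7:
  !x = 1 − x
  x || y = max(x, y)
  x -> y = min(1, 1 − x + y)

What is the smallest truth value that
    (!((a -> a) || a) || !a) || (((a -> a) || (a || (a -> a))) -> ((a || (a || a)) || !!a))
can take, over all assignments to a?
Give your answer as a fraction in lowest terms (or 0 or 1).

Take a = 1/2:
a -> a = 1/2 -> 1/2 = 1
(a -> a) || a = 1 || 1/2 = 1
!((a -> a) || a) = !1 = 0
!a = !1/2 = 1/2
!((a -> a) || a) || !a = 0 || 1/2 = 1/2
a -> a = 1/2 -> 1/2 = 1
a -> a = 1/2 -> 1/2 = 1
a || (a -> a) = 1/2 || 1 = 1
(a -> a) || (a || (a -> a)) = 1 || 1 = 1
a || a = 1/2 || 1/2 = 1/2
a || (a || a) = 1/2 || 1/2 = 1/2
!a = !1/2 = 1/2
!!a = !1/2 = 1/2
(a || (a || a)) || !!a = 1/2 || 1/2 = 1/2
((a -> a) || (a || (a -> a))) -> ((a || (a || a)) || !!a) = 1 -> 1/2 = 1/2
(!((a -> a) || a) || !a) || (((a -> a) || (a || (a -> a))) -> ((a || (a || a)) || !!a)) = 1/2 || 1/2 = 1/2
No assignment yields a value below 1/2, so this is the minimum.

1/2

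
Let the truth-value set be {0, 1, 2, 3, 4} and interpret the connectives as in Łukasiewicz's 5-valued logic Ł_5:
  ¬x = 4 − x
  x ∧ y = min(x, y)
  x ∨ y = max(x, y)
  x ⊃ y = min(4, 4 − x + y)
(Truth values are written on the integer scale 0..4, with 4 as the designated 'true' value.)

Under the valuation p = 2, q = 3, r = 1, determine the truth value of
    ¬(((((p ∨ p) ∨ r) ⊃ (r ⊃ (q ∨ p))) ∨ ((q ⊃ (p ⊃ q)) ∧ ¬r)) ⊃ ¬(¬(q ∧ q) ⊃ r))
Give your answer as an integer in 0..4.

p ∨ p = 2 ∨ 2 = 2
(p ∨ p) ∨ r = 2 ∨ 1 = 2
q ∨ p = 3 ∨ 2 = 3
r ⊃ (q ∨ p) = 1 ⊃ 3 = 4
((p ∨ p) ∨ r) ⊃ (r ⊃ (q ∨ p)) = 2 ⊃ 4 = 4
p ⊃ q = 2 ⊃ 3 = 4
q ⊃ (p ⊃ q) = 3 ⊃ 4 = 4
¬r = ¬1 = 3
(q ⊃ (p ⊃ q)) ∧ ¬r = 4 ∧ 3 = 3
(((p ∨ p) ∨ r) ⊃ (r ⊃ (q ∨ p))) ∨ ((q ⊃ (p ⊃ q)) ∧ ¬r) = 4 ∨ 3 = 4
q ∧ q = 3 ∧ 3 = 3
¬(q ∧ q) = ¬3 = 1
¬(q ∧ q) ⊃ r = 1 ⊃ 1 = 4
¬(¬(q ∧ q) ⊃ r) = ¬4 = 0
((((p ∨ p) ∨ r) ⊃ (r ⊃ (q ∨ p))) ∨ ((q ⊃ (p ⊃ q)) ∧ ¬r)) ⊃ ¬(¬(q ∧ q) ⊃ r) = 4 ⊃ 0 = 0
¬(((((p ∨ p) ∨ r) ⊃ (r ⊃ (q ∨ p))) ∨ ((q ⊃ (p ⊃ q)) ∧ ¬r)) ⊃ ¬(¬(q ∧ q) ⊃ r)) = ¬0 = 4

4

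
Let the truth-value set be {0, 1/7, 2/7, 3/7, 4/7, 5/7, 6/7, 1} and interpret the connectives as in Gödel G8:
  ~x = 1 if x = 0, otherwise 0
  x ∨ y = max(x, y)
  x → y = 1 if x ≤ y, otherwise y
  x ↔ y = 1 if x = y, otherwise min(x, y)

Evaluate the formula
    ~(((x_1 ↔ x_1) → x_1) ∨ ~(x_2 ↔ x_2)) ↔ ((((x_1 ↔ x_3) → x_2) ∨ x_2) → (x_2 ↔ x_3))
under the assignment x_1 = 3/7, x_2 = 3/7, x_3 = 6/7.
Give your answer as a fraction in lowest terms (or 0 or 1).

x_1 ↔ x_1 = 3/7 ↔ 3/7 = 1
(x_1 ↔ x_1) → x_1 = 1 → 3/7 = 3/7
x_2 ↔ x_2 = 3/7 ↔ 3/7 = 1
~(x_2 ↔ x_2) = ~1 = 0
((x_1 ↔ x_1) → x_1) ∨ ~(x_2 ↔ x_2) = 3/7 ∨ 0 = 3/7
~(((x_1 ↔ x_1) → x_1) ∨ ~(x_2 ↔ x_2)) = ~3/7 = 0
x_1 ↔ x_3 = 3/7 ↔ 6/7 = 3/7
(x_1 ↔ x_3) → x_2 = 3/7 → 3/7 = 1
((x_1 ↔ x_3) → x_2) ∨ x_2 = 1 ∨ 3/7 = 1
x_2 ↔ x_3 = 3/7 ↔ 6/7 = 3/7
(((x_1 ↔ x_3) → x_2) ∨ x_2) → (x_2 ↔ x_3) = 1 → 3/7 = 3/7
~(((x_1 ↔ x_1) → x_1) ∨ ~(x_2 ↔ x_2)) ↔ ((((x_1 ↔ x_3) → x_2) ∨ x_2) → (x_2 ↔ x_3)) = 0 ↔ 3/7 = 0

0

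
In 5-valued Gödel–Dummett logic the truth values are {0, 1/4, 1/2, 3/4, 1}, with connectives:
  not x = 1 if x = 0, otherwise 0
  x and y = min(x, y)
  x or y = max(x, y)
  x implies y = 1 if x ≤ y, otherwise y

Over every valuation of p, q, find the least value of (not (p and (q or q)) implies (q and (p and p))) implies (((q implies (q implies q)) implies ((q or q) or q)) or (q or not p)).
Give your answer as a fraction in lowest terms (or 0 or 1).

Take p = 1/4, q = 1/4:
q or q = 1/4 or 1/4 = 1/4
p and (q or q) = 1/4 and 1/4 = 1/4
not (p and (q or q)) = not 1/4 = 0
p and p = 1/4 and 1/4 = 1/4
q and (p and p) = 1/4 and 1/4 = 1/4
not (p and (q or q)) implies (q and (p and p)) = 0 implies 1/4 = 1
q implies q = 1/4 implies 1/4 = 1
q implies (q implies q) = 1/4 implies 1 = 1
q or q = 1/4 or 1/4 = 1/4
(q or q) or q = 1/4 or 1/4 = 1/4
(q implies (q implies q)) implies ((q or q) or q) = 1 implies 1/4 = 1/4
not p = not 1/4 = 0
q or not p = 1/4 or 0 = 1/4
((q implies (q implies q)) implies ((q or q) or q)) or (q or not p) = 1/4 or 1/4 = 1/4
(not (p and (q or q)) implies (q and (p and p))) implies (((q implies (q implies q)) implies ((q or q) or q)) or (q or not p)) = 1 implies 1/4 = 1/4
No assignment yields a value below 1/4, so this is the minimum.

1/4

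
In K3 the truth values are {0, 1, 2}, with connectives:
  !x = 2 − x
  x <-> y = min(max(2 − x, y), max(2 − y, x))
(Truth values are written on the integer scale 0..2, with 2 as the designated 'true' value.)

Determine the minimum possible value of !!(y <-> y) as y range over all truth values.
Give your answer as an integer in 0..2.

1

Take y = 1:
y <-> y = 1 <-> 1 = 1
!(y <-> y) = !1 = 1
!!(y <-> y) = !1 = 1
No assignment yields a value below 1, so this is the minimum.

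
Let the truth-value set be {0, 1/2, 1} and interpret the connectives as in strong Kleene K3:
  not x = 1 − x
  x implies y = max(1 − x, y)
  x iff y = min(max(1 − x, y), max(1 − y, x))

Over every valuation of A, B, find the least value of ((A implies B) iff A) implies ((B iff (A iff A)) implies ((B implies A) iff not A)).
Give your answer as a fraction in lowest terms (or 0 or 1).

Take A = 1, B = 1:
A implies B = 1 implies 1 = 1
(A implies B) iff A = 1 iff 1 = 1
A iff A = 1 iff 1 = 1
B iff (A iff A) = 1 iff 1 = 1
B implies A = 1 implies 1 = 1
not A = not 1 = 0
(B implies A) iff not A = 1 iff 0 = 0
(B iff (A iff A)) implies ((B implies A) iff not A) = 1 implies 0 = 0
((A implies B) iff A) implies ((B iff (A iff A)) implies ((B implies A) iff not A)) = 1 implies 0 = 0
No assignment yields a value below 0, so this is the minimum.

0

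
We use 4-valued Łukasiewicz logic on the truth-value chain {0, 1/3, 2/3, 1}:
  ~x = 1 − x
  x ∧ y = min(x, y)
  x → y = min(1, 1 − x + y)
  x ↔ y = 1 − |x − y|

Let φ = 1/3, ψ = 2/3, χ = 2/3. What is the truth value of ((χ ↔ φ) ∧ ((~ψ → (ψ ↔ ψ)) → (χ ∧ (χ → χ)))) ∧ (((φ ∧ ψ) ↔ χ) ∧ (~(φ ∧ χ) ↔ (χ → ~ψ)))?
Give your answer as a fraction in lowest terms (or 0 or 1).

χ ↔ φ = 2/3 ↔ 1/3 = 2/3
~ψ = ~2/3 = 1/3
ψ ↔ ψ = 2/3 ↔ 2/3 = 1
~ψ → (ψ ↔ ψ) = 1/3 → 1 = 1
χ → χ = 2/3 → 2/3 = 1
χ ∧ (χ → χ) = 2/3 ∧ 1 = 2/3
(~ψ → (ψ ↔ ψ)) → (χ ∧ (χ → χ)) = 1 → 2/3 = 2/3
(χ ↔ φ) ∧ ((~ψ → (ψ ↔ ψ)) → (χ ∧ (χ → χ))) = 2/3 ∧ 2/3 = 2/3
φ ∧ ψ = 1/3 ∧ 2/3 = 1/3
(φ ∧ ψ) ↔ χ = 1/3 ↔ 2/3 = 2/3
φ ∧ χ = 1/3 ∧ 2/3 = 1/3
~(φ ∧ χ) = ~1/3 = 2/3
~ψ = ~2/3 = 1/3
χ → ~ψ = 2/3 → 1/3 = 2/3
~(φ ∧ χ) ↔ (χ → ~ψ) = 2/3 ↔ 2/3 = 1
((φ ∧ ψ) ↔ χ) ∧ (~(φ ∧ χ) ↔ (χ → ~ψ)) = 2/3 ∧ 1 = 2/3
((χ ↔ φ) ∧ ((~ψ → (ψ ↔ ψ)) → (χ ∧ (χ → χ)))) ∧ (((φ ∧ ψ) ↔ χ) ∧ (~(φ ∧ χ) ↔ (χ → ~ψ))) = 2/3 ∧ 2/3 = 2/3

2/3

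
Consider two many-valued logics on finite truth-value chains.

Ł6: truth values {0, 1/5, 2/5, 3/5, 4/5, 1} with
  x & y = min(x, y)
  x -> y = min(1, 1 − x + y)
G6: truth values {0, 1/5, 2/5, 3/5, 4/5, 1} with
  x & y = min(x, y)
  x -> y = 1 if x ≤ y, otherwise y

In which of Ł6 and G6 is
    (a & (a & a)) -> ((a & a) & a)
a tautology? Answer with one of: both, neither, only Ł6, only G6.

In Ł6: every assignment gives 1 — tautology.
In G6: every assignment gives 1 — tautology.

both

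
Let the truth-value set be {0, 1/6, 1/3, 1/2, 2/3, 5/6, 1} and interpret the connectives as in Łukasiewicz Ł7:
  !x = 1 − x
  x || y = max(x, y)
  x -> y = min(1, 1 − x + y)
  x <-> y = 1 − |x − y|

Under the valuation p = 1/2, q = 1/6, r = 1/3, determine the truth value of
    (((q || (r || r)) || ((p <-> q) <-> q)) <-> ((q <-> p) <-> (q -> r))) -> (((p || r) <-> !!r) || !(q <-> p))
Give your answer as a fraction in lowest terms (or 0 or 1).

1

r || r = 1/3 || 1/3 = 1/3
q || (r || r) = 1/6 || 1/3 = 1/3
p <-> q = 1/2 <-> 1/6 = 2/3
(p <-> q) <-> q = 2/3 <-> 1/6 = 1/2
(q || (r || r)) || ((p <-> q) <-> q) = 1/3 || 1/2 = 1/2
q <-> p = 1/6 <-> 1/2 = 2/3
q -> r = 1/6 -> 1/3 = 1
(q <-> p) <-> (q -> r) = 2/3 <-> 1 = 2/3
((q || (r || r)) || ((p <-> q) <-> q)) <-> ((q <-> p) <-> (q -> r)) = 1/2 <-> 2/3 = 5/6
p || r = 1/2 || 1/3 = 1/2
!r = !1/3 = 2/3
!!r = !2/3 = 1/3
(p || r) <-> !!r = 1/2 <-> 1/3 = 5/6
q <-> p = 1/6 <-> 1/2 = 2/3
!(q <-> p) = !2/3 = 1/3
((p || r) <-> !!r) || !(q <-> p) = 5/6 || 1/3 = 5/6
(((q || (r || r)) || ((p <-> q) <-> q)) <-> ((q <-> p) <-> (q -> r))) -> (((p || r) <-> !!r) || !(q <-> p)) = 5/6 -> 5/6 = 1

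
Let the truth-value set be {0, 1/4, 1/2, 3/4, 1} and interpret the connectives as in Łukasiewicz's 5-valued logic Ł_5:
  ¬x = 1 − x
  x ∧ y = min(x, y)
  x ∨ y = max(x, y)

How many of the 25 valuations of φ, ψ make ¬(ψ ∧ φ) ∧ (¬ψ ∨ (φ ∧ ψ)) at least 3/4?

10

value 1: 5 assignments (counts)
value 3/4: 5 assignments (counts)
value 1/2: 7 assignments
value 1/4: 6 assignments
value 0: 2 assignments
So 10 of the 25 assignments meet the threshold.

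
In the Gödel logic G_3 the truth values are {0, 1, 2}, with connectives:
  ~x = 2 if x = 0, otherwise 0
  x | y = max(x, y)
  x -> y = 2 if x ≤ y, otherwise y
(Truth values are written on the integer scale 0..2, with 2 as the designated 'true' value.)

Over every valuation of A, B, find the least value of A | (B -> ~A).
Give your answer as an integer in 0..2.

Take A = 1, B = 1:
~A = ~1 = 0
B -> ~A = 1 -> 0 = 0
A | (B -> ~A) = 1 | 0 = 1
No assignment yields a value below 1, so this is the minimum.

1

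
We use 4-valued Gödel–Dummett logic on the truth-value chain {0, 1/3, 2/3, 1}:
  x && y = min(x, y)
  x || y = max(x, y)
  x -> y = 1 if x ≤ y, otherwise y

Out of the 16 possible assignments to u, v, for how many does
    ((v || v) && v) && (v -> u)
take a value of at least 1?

u = 0, v = 0 ↦ 0  <
u = 0, v = 1/3 ↦ 0  <
u = 0, v = 2/3 ↦ 0  <
u = 0, v = 1 ↦ 0  <
u = 1/3, v = 0 ↦ 0  <
u = 1/3, v = 1/3 ↦ 1/3  <
u = 1/3, v = 2/3 ↦ 1/3  <
u = 1/3, v = 1 ↦ 1/3  <
u = 2/3, v = 0 ↦ 0  <
u = 2/3, v = 1/3 ↦ 1/3  <
u = 2/3, v = 2/3 ↦ 2/3  <
u = 2/3, v = 1 ↦ 2/3  <
u = 1, v = 0 ↦ 0  <
u = 1, v = 1/3 ↦ 1/3  <
u = 1, v = 2/3 ↦ 2/3  <
u = 1, v = 1 ↦ 1  ≥
So 1 of the 16 assignments meets the threshold.

1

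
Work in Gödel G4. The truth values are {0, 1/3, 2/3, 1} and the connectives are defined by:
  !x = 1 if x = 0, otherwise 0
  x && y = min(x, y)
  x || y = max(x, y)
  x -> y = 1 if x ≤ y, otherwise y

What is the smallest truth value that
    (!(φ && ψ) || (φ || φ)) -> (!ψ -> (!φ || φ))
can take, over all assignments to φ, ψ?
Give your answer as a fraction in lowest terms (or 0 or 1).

Take φ = 1/3, ψ = 0:
φ && ψ = 1/3 && 0 = 0
!(φ && ψ) = !0 = 1
φ || φ = 1/3 || 1/3 = 1/3
!(φ && ψ) || (φ || φ) = 1 || 1/3 = 1
!ψ = !0 = 1
!φ = !1/3 = 0
!φ || φ = 0 || 1/3 = 1/3
!ψ -> (!φ || φ) = 1 -> 1/3 = 1/3
(!(φ && ψ) || (φ || φ)) -> (!ψ -> (!φ || φ)) = 1 -> 1/3 = 1/3
No assignment yields a value below 1/3, so this is the minimum.

1/3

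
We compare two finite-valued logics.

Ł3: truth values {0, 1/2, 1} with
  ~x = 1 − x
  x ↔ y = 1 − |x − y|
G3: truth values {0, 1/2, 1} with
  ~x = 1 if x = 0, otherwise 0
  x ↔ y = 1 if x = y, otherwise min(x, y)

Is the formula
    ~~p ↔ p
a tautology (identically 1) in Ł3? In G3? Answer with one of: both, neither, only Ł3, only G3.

only Ł3

In Ł3: every assignment gives 1 — tautology.
In G3: at p = 1/2 the value is 1/2 — not a tautology.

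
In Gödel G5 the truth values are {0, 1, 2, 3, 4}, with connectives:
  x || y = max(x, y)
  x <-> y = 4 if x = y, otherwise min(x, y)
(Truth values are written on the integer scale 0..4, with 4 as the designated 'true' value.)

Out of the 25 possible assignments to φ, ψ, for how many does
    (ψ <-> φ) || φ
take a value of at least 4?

9

value 4: 9 assignments (counts)
value 3: 4 assignments
value 2: 4 assignments
value 1: 4 assignments
value 0: 4 assignments
So 9 of the 25 assignments meet the threshold.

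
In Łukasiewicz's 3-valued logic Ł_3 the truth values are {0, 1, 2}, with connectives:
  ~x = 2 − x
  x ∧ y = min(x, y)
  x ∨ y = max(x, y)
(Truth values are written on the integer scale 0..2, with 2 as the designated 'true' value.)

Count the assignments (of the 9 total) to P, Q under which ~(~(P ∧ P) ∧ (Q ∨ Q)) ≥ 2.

5

P = 0, Q = 0 ↦ 2  ≥
P = 0, Q = 1 ↦ 1  <
P = 0, Q = 2 ↦ 0  <
P = 1, Q = 0 ↦ 2  ≥
P = 1, Q = 1 ↦ 1  <
P = 1, Q = 2 ↦ 1  <
P = 2, Q = 0 ↦ 2  ≥
P = 2, Q = 1 ↦ 2  ≥
P = 2, Q = 2 ↦ 2  ≥
So 5 of the 9 assignments meet the threshold.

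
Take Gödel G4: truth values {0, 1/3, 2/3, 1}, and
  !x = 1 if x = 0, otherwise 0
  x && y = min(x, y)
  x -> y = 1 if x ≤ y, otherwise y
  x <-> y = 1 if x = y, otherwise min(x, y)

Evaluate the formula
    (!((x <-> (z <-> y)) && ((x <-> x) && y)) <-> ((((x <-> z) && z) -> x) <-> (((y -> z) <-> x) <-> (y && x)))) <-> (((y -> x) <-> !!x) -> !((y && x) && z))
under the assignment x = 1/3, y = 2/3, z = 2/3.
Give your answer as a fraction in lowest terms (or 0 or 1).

z <-> y = 2/3 <-> 2/3 = 1
x <-> (z <-> y) = 1/3 <-> 1 = 1/3
x <-> x = 1/3 <-> 1/3 = 1
(x <-> x) && y = 1 && 2/3 = 2/3
(x <-> (z <-> y)) && ((x <-> x) && y) = 1/3 && 2/3 = 1/3
!((x <-> (z <-> y)) && ((x <-> x) && y)) = !1/3 = 0
x <-> z = 1/3 <-> 2/3 = 1/3
(x <-> z) && z = 1/3 && 2/3 = 1/3
((x <-> z) && z) -> x = 1/3 -> 1/3 = 1
y -> z = 2/3 -> 2/3 = 1
(y -> z) <-> x = 1 <-> 1/3 = 1/3
y && x = 2/3 && 1/3 = 1/3
((y -> z) <-> x) <-> (y && x) = 1/3 <-> 1/3 = 1
(((x <-> z) && z) -> x) <-> (((y -> z) <-> x) <-> (y && x)) = 1 <-> 1 = 1
!((x <-> (z <-> y)) && ((x <-> x) && y)) <-> ((((x <-> z) && z) -> x) <-> (((y -> z) <-> x) <-> (y && x))) = 0 <-> 1 = 0
y -> x = 2/3 -> 1/3 = 1/3
!x = !1/3 = 0
!!x = !0 = 1
(y -> x) <-> !!x = 1/3 <-> 1 = 1/3
y && x = 2/3 && 1/3 = 1/3
(y && x) && z = 1/3 && 2/3 = 1/3
!((y && x) && z) = !1/3 = 0
((y -> x) <-> !!x) -> !((y && x) && z) = 1/3 -> 0 = 0
(!((x <-> (z <-> y)) && ((x <-> x) && y)) <-> ((((x <-> z) && z) -> x) <-> (((y -> z) <-> x) <-> (y && x)))) <-> (((y -> x) <-> !!x) -> !((y && x) && z)) = 0 <-> 0 = 1

1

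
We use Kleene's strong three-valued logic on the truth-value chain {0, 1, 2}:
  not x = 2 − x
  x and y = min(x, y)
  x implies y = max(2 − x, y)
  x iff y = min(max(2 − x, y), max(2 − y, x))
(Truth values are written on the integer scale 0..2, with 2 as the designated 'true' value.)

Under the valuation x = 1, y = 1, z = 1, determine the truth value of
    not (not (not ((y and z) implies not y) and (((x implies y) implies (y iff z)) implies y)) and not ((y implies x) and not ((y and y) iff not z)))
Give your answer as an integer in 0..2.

y and z = 1 and 1 = 1
not y = not 1 = 1
(y and z) implies not y = 1 implies 1 = 1
not ((y and z) implies not y) = not 1 = 1
x implies y = 1 implies 1 = 1
y iff z = 1 iff 1 = 1
(x implies y) implies (y iff z) = 1 implies 1 = 1
((x implies y) implies (y iff z)) implies y = 1 implies 1 = 1
not ((y and z) implies not y) and (((x implies y) implies (y iff z)) implies y) = 1 and 1 = 1
not (not ((y and z) implies not y) and (((x implies y) implies (y iff z)) implies y)) = not 1 = 1
y implies x = 1 implies 1 = 1
y and y = 1 and 1 = 1
not z = not 1 = 1
(y and y) iff not z = 1 iff 1 = 1
not ((y and y) iff not z) = not 1 = 1
(y implies x) and not ((y and y) iff not z) = 1 and 1 = 1
not ((y implies x) and not ((y and y) iff not z)) = not 1 = 1
not (not ((y and z) implies not y) and (((x implies y) implies (y iff z)) implies y)) and not ((y implies x) and not ((y and y) iff not z)) = 1 and 1 = 1
not (not (not ((y and z) implies not y) and (((x implies y) implies (y iff z)) implies y)) and not ((y implies x) and not ((y and y) iff not z))) = not 1 = 1

1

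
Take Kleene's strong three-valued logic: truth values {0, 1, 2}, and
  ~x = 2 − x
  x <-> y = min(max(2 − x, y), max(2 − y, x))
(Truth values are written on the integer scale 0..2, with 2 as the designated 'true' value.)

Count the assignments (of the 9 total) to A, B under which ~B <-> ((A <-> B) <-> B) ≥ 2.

2

A = 0, B = 0 ↦ 0  <
A = 0, B = 1 ↦ 1  <
A = 0, B = 2 ↦ 2  ≥
A = 1, B = 0 ↦ 1  <
A = 1, B = 1 ↦ 1  <
A = 1, B = 2 ↦ 1  <
A = 2, B = 0 ↦ 2  ≥
A = 2, B = 1 ↦ 1  <
A = 2, B = 2 ↦ 0  <
So 2 of the 9 assignments meet the threshold.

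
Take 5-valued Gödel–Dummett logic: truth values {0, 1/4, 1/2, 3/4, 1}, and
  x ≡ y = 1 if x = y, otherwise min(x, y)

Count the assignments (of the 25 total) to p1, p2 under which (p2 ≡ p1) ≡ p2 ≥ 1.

value 1: 11 assignments (counts)
value 3/4: 2 assignments
value 1/2: 3 assignments
value 1/4: 4 assignments
value 0: 5 assignments
So 11 of the 25 assignments meet the threshold.

11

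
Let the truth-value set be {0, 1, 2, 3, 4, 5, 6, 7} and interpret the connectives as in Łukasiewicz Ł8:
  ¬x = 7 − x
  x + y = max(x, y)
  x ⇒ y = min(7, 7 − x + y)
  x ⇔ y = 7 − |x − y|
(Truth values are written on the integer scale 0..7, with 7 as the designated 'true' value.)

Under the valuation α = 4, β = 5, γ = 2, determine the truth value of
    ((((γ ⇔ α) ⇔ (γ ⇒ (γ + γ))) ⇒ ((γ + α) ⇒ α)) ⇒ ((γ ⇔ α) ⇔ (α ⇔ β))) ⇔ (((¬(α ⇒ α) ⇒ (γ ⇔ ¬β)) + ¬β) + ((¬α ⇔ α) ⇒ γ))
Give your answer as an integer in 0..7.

γ ⇔ α = 2 ⇔ 4 = 5
γ + γ = 2 + 2 = 2
γ ⇒ (γ + γ) = 2 ⇒ 2 = 7
(γ ⇔ α) ⇔ (γ ⇒ (γ + γ)) = 5 ⇔ 7 = 5
γ + α = 2 + 4 = 4
(γ + α) ⇒ α = 4 ⇒ 4 = 7
((γ ⇔ α) ⇔ (γ ⇒ (γ + γ))) ⇒ ((γ + α) ⇒ α) = 5 ⇒ 7 = 7
γ ⇔ α = 2 ⇔ 4 = 5
α ⇔ β = 4 ⇔ 5 = 6
(γ ⇔ α) ⇔ (α ⇔ β) = 5 ⇔ 6 = 6
(((γ ⇔ α) ⇔ (γ ⇒ (γ + γ))) ⇒ ((γ + α) ⇒ α)) ⇒ ((γ ⇔ α) ⇔ (α ⇔ β)) = 7 ⇒ 6 = 6
α ⇒ α = 4 ⇒ 4 = 7
¬(α ⇒ α) = ¬7 = 0
¬β = ¬5 = 2
γ ⇔ ¬β = 2 ⇔ 2 = 7
¬(α ⇒ α) ⇒ (γ ⇔ ¬β) = 0 ⇒ 7 = 7
¬β = ¬5 = 2
(¬(α ⇒ α) ⇒ (γ ⇔ ¬β)) + ¬β = 7 + 2 = 7
¬α = ¬4 = 3
¬α ⇔ α = 3 ⇔ 4 = 6
(¬α ⇔ α) ⇒ γ = 6 ⇒ 2 = 3
((¬(α ⇒ α) ⇒ (γ ⇔ ¬β)) + ¬β) + ((¬α ⇔ α) ⇒ γ) = 7 + 3 = 7
((((γ ⇔ α) ⇔ (γ ⇒ (γ + γ))) ⇒ ((γ + α) ⇒ α)) ⇒ ((γ ⇔ α) ⇔ (α ⇔ β))) ⇔ (((¬(α ⇒ α) ⇒ (γ ⇔ ¬β)) + ¬β) + ((¬α ⇔ α) ⇒ γ)) = 6 ⇔ 7 = 6

6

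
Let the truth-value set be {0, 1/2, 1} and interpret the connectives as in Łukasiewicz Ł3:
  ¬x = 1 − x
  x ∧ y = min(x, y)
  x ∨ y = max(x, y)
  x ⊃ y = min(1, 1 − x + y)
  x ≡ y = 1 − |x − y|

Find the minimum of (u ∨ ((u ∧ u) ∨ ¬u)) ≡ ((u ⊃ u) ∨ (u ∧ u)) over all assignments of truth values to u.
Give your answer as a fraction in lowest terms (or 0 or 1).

1/2

Take u = 1/2:
u ∧ u = 1/2 ∧ 1/2 = 1/2
¬u = ¬1/2 = 1/2
(u ∧ u) ∨ ¬u = 1/2 ∨ 1/2 = 1/2
u ∨ ((u ∧ u) ∨ ¬u) = 1/2 ∨ 1/2 = 1/2
u ⊃ u = 1/2 ⊃ 1/2 = 1
u ∧ u = 1/2 ∧ 1/2 = 1/2
(u ⊃ u) ∨ (u ∧ u) = 1 ∨ 1/2 = 1
(u ∨ ((u ∧ u) ∨ ¬u)) ≡ ((u ⊃ u) ∨ (u ∧ u)) = 1/2 ≡ 1 = 1/2
No assignment yields a value below 1/2, so this is the minimum.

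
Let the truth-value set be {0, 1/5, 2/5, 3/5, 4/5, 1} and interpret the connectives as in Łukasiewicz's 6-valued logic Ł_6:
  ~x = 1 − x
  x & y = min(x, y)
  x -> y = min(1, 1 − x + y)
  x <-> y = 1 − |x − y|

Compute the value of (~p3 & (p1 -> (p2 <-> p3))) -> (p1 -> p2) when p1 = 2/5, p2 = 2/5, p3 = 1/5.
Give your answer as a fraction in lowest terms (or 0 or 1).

1

~p3 = ~1/5 = 4/5
p2 <-> p3 = 2/5 <-> 1/5 = 4/5
p1 -> (p2 <-> p3) = 2/5 -> 4/5 = 1
~p3 & (p1 -> (p2 <-> p3)) = 4/5 & 1 = 4/5
p1 -> p2 = 2/5 -> 2/5 = 1
(~p3 & (p1 -> (p2 <-> p3))) -> (p1 -> p2) = 4/5 -> 1 = 1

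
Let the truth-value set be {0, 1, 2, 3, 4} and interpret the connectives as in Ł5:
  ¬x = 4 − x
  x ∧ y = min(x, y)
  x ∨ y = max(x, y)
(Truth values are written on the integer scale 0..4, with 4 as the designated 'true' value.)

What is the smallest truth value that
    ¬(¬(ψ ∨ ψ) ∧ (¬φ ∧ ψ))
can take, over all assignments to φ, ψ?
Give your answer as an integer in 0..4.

2

Take φ = 0, ψ = 2:
ψ ∨ ψ = 2 ∨ 2 = 2
¬(ψ ∨ ψ) = ¬2 = 2
¬φ = ¬0 = 4
¬φ ∧ ψ = 4 ∧ 2 = 2
¬(ψ ∨ ψ) ∧ (¬φ ∧ ψ) = 2 ∧ 2 = 2
¬(¬(ψ ∨ ψ) ∧ (¬φ ∧ ψ)) = ¬2 = 2
No assignment yields a value below 2, so this is the minimum.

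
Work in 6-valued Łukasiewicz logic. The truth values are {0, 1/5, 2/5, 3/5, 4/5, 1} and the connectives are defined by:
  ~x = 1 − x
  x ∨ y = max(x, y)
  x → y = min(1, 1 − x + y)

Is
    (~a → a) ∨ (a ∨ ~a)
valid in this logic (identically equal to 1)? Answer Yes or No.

Counterexample: take a = 1/5.
~a = ~1/5 = 4/5
~a → a = 4/5 → 1/5 = 2/5
~a = ~1/5 = 4/5
a ∨ ~a = 1/5 ∨ 4/5 = 4/5
(~a → a) ∨ (a ∨ ~a) = 2/5 ∨ 4/5 = 4/5
This gives 4/5 ≠ 1.

No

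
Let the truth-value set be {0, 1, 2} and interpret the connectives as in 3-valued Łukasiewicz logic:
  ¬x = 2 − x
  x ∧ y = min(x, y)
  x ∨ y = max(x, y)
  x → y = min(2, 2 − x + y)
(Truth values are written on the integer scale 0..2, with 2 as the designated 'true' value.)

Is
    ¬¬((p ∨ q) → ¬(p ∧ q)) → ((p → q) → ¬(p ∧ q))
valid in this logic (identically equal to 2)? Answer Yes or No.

Counterexample: take p = 1, q = 1.
p ∨ q = 1 ∨ 1 = 1
p ∧ q = 1 ∧ 1 = 1
¬(p ∧ q) = ¬1 = 1
(p ∨ q) → ¬(p ∧ q) = 1 → 1 = 2
¬((p ∨ q) → ¬(p ∧ q)) = ¬2 = 0
¬¬((p ∨ q) → ¬(p ∧ q)) = ¬0 = 2
p → q = 1 → 1 = 2
p ∧ q = 1 ∧ 1 = 1
¬(p ∧ q) = ¬1 = 1
(p → q) → ¬(p ∧ q) = 2 → 1 = 1
¬¬((p ∨ q) → ¬(p ∧ q)) → ((p → q) → ¬(p ∧ q)) = 2 → 1 = 1
This gives 1 ≠ 2.

No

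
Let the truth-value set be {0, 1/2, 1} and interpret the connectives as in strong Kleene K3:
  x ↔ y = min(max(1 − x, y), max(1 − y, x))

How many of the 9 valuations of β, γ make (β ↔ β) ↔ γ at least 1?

β = 0, γ = 0 ↦ 0  <
β = 0, γ = 1/2 ↦ 1/2  <
β = 0, γ = 1 ↦ 1  ≥
β = 1/2, γ = 0 ↦ 1/2  <
β = 1/2, γ = 1/2 ↦ 1/2  <
β = 1/2, γ = 1 ↦ 1/2  <
β = 1, γ = 0 ↦ 0  <
β = 1, γ = 1/2 ↦ 1/2  <
β = 1, γ = 1 ↦ 1  ≥
So 2 of the 9 assignments meet the threshold.

2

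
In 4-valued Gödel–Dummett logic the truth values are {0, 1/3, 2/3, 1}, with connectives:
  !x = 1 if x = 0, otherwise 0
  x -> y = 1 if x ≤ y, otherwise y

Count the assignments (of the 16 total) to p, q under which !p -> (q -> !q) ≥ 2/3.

13

p = 0, q = 0 ↦ 1  ≥
p = 0, q = 1/3 ↦ 0  <
p = 0, q = 2/3 ↦ 0  <
p = 0, q = 1 ↦ 0  <
p = 1/3, q = 0 ↦ 1  ≥
p = 1/3, q = 1/3 ↦ 1  ≥
p = 1/3, q = 2/3 ↦ 1  ≥
p = 1/3, q = 1 ↦ 1  ≥
p = 2/3, q = 0 ↦ 1  ≥
p = 2/3, q = 1/3 ↦ 1  ≥
p = 2/3, q = 2/3 ↦ 1  ≥
p = 2/3, q = 1 ↦ 1  ≥
p = 1, q = 0 ↦ 1  ≥
p = 1, q = 1/3 ↦ 1  ≥
p = 1, q = 2/3 ↦ 1  ≥
p = 1, q = 1 ↦ 1  ≥
So 13 of the 16 assignments meet the threshold.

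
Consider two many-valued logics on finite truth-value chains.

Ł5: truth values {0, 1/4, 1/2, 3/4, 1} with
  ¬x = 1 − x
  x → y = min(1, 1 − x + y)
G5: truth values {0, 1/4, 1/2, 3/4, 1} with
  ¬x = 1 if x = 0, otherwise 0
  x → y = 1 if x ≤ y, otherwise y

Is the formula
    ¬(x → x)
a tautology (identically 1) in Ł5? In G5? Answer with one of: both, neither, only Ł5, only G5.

neither

In Ł5: at x = 0 the value is 0 — not a tautology.
In G5: at x = 0 the value is 0 — not a tautology.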